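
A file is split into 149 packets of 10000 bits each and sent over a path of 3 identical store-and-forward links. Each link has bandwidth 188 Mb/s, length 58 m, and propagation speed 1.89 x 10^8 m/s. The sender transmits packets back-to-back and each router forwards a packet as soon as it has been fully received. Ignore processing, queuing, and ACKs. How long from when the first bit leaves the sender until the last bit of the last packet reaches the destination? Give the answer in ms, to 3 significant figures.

Per-hop transmission t_tx = L/R = 10000/188000000 = 0.0531915 ms.
Per-hop propagation t_prop = 58/189000000 = 0.000306878 ms.
Pipeline fill: first packet needs 3·t_tx to clear all hops; remaining 148 packets each add one t_tx.
Total = (3+149-1)·t_tx + 3·t_prop = 151·0.0531915 + 3·0.000306878 = 8.03 ms.

8.03 ms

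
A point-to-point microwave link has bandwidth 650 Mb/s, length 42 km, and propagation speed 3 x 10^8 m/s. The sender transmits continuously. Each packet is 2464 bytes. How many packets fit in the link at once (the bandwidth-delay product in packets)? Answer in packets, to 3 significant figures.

4.62 packets

Propagation delay = 42000 / 300000000 = 0.00014 s.
BDP = R × t_prop = 650000000 × 0.00014 = 91000 bits.
In packets of 19712 bits: 4.62 packets.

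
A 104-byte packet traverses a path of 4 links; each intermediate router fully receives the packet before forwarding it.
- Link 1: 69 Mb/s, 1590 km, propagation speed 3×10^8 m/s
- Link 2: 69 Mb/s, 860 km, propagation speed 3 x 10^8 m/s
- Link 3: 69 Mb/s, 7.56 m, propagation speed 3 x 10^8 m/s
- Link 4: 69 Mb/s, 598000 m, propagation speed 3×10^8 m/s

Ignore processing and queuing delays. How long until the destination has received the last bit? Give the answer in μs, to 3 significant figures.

L = 104 × 8 = 832 bits.
Transmission delay per hop = L/R = 832/69000000 = 12.058 μs; 4 hops → 48.2319 μs.
Propagation delays (d/s per hop): 5300, 2866.67, 0.0252, 1993.33 μs; sum = 10160 μs.
End-to-end = 10200 μs.

10200 μs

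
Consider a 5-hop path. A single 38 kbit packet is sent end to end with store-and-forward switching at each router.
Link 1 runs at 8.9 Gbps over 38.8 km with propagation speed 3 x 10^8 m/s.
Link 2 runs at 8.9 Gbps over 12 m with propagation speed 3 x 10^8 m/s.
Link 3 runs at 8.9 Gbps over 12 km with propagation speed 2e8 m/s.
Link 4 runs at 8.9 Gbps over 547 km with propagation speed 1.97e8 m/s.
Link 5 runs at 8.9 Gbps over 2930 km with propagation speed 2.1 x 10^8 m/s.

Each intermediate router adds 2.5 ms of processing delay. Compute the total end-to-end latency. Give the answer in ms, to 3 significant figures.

26.9 ms

L = 38000 bits.
Transmission delay per hop = L/R = 38000/8900000000 = 0.00426966 ms; 5 hops → 0.0213483 ms.
Propagation delays (d/s per hop): 0.129333, 4e-05, 0.06, 2.77665, 13.9524 ms; sum = 16.9184 ms.
Processing at 4 router(s): 4 × 2.5 ms = 10 ms.
End-to-end = 26.9 ms.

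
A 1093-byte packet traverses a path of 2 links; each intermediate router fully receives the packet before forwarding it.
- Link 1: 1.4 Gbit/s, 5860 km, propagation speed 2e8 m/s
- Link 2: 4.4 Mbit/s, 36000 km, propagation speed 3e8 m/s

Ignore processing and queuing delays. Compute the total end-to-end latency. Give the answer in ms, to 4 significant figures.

151.3 ms

L = 1093 × 8 = 8744 bits.
Transmission delays (L/R per hop): 0.00624571, 1.98727 ms; sum = 1.99352 ms.
Propagation delays (d/s per hop): 29.3, 120 ms; sum = 149.3 ms.
End-to-end = 151.3 ms.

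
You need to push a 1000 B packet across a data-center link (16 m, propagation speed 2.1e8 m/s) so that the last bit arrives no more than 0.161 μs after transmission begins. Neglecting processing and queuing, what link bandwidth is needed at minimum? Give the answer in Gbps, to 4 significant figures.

94.33 Gbps

L = 8000 bits.
Propagation delay = 16 / 210000000 = 0.0761905 μs.
Transmission budget = 0.161 − 0.0761905 = 0.0848095 μs.
R ≥ L / t_tx = 8000 bits / 8.48095e-08 s = 94.33 Gbps.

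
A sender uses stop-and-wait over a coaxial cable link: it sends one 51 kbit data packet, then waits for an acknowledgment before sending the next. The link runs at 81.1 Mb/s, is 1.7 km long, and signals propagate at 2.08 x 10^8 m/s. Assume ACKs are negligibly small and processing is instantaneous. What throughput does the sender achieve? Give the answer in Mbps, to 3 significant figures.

t_tx = L/R = 51000/81100000 = 0.000628853 s.
t_prop = 1700/208000000 = 8.17308e-06 s; RTT = 1.63462e-05 s.
Cycle = t_tx + RTT = 0.000645199 s.
Throughput = L / cycle = 51000 / 0.000645199 = 79.0 Mbps.

79.0 Mbps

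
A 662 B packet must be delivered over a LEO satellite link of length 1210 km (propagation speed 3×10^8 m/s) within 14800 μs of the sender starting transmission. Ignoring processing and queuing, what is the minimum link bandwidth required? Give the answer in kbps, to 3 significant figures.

L = 5296 bits.
Propagation delay = 1210000 / 300000000 = 4033.33 μs.
Transmission budget = 14800 − 4033.33 = 10766.7 μs.
R ≥ L / t_tx = 5296 bits / 0.0107667 s = 492 kbps.

492 kbps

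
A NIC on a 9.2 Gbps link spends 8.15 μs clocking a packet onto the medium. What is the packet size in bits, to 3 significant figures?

L = R × t_tx = 9200000000 b/s × 8.15e-06 s = 74980 bits.

75000 bits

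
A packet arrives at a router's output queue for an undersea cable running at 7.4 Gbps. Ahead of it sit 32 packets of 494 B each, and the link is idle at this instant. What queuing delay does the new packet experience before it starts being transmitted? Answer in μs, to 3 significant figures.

17.1 μs

Each queued packet: L/R = 3952/7400000000 = 0.534054 μs.
32 queued → 17.0897 μs.
Queuing delay = 17.1 μs.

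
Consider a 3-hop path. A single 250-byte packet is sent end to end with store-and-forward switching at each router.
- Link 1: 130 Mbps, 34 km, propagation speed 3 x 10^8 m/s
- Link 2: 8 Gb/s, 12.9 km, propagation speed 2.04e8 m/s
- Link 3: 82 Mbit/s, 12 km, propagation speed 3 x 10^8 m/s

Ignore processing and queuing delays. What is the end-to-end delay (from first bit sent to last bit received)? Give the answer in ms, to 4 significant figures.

L = 250 × 8 = 2000 bits.
Transmission delays (L/R per hop): 0.0153846, 0.00025, 0.0243902 ms; sum = 0.0400249 ms.
Propagation delays (d/s per hop): 0.113333, 0.0632353, 0.04 ms; sum = 0.216569 ms.
End-to-end = 0.2566 ms.

0.2566 ms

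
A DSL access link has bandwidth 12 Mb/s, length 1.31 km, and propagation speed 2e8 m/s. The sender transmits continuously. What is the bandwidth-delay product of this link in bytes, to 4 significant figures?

9.825 bytes

Propagation delay = 1310 / 200000000 = 6.55e-06 s.
BDP = R × t_prop = 12000000 × 6.55e-06 = 78.6 bits.
In bytes: 78.6/8 = 9.825 bytes.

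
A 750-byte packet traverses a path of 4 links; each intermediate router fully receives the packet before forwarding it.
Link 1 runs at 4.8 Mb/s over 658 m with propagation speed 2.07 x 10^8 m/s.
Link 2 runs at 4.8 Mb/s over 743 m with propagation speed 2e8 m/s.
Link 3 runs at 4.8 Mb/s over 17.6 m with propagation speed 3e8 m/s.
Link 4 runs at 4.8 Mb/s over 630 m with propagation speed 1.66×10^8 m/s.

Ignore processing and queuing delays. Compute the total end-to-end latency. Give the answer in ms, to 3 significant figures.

L = 750 × 8 = 6000 bits.
Transmission delay per hop = L/R = 6000/4800000 = 1.25 ms; 4 hops → 5 ms.
Propagation delays (d/s per hop): 0.00317874, 0.003715, 5.86667e-05, 0.00379518 ms; sum = 0.0107476 ms.
End-to-end = 5.01 ms.

5.01 ms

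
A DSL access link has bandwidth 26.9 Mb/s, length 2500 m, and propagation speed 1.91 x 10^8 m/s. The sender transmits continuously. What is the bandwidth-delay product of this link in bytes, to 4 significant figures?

Propagation delay = 2500 / 191000000 = 1.3089e-05 s.
BDP = R × t_prop = 26900000 × 1.3089e-05 = 352.094 bits.
In bytes: 352.094/8 = 44.01 bytes.

44.01 bytes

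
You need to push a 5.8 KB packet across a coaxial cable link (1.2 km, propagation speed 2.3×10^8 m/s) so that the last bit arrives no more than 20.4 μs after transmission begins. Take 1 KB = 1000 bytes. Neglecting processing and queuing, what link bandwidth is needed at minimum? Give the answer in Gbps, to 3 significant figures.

L = 46400 bits.
Propagation delay = 1200 / 2.3e+08 = 5.21739 μs.
Transmission budget = 20.4 − 5.21739 = 15.1826 μs.
R ≥ L / t_tx = 46400 bits / 1.51826e-05 s = 3.06 Gbps.

3.06 Gbps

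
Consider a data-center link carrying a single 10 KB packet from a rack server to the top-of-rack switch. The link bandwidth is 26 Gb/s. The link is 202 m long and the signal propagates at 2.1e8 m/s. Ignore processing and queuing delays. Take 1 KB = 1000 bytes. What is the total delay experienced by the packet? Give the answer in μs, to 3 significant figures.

4.04 μs

L = 80000 bits.
Transmission delay = L/R = 80000 / 26000000000 = 3.07692 μs.
Propagation delay = d/s = 202 m / 210000000 m/s = 0.961905 μs.
Total = 4.04 μs.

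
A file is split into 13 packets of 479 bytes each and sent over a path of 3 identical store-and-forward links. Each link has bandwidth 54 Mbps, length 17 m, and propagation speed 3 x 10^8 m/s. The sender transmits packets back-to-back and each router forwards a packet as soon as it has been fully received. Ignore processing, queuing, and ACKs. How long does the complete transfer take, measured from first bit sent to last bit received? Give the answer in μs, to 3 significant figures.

Per-hop transmission t_tx = L/R = 3832/54000000 = 70.963 μs.
Per-hop propagation t_prop = 17/300000000 = 0.0566667 μs.
Pipeline fill: first packet needs 3·t_tx to clear all hops; remaining 12 packets each add one t_tx.
Total = (3+13-1)·t_tx + 3·t_prop = 15·70.963 + 3·0.0566667 = 1060 μs.

1060 μs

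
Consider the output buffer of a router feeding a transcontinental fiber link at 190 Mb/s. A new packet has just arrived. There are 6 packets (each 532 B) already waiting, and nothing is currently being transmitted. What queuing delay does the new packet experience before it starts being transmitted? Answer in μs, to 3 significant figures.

134 μs

Each queued packet: L/R = 4256/190000000 = 22.4 μs.
6 queued → 134.4 μs.
Queuing delay = 134 μs.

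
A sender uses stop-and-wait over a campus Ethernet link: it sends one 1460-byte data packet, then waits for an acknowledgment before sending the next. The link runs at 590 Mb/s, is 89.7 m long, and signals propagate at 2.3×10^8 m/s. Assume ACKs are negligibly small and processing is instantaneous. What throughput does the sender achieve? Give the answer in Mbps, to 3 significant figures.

t_tx = L/R = 11680/590000000 = 1.97966e-05 s.
t_prop = 89.7/2.3e+08 = 3.9e-07 s; RTT = 7.8e-07 s.
Cycle = t_tx + RTT = 2.05766e-05 s.
Throughput = L / cycle = 11680 / 2.05766e-05 = 568 Mbps.

568 Mbps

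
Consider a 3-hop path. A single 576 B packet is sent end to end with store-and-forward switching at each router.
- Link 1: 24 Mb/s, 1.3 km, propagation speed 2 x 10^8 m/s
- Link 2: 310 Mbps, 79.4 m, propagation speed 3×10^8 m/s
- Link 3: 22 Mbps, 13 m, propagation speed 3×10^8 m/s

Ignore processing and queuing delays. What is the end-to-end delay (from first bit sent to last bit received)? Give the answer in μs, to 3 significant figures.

L = 576 × 8 = 4608 bits.
Transmission delays (L/R per hop): 192, 14.8645, 209.455 μs; sum = 416.319 μs.
Propagation delays (d/s per hop): 6.5, 0.264667, 0.0433333 μs; sum = 6.808 μs.
End-to-end = 423 μs.

423 μs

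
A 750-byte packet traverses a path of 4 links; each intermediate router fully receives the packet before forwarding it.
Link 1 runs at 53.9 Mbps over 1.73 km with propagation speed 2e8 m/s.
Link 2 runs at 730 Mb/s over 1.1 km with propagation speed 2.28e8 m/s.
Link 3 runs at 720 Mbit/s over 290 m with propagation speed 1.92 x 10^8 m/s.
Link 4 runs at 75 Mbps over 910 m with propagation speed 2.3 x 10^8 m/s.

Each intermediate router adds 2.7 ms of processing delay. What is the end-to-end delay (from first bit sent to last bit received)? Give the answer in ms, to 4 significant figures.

L = 750 × 8 = 6000 bits.
Transmission delays (L/R per hop): 0.111317, 0.00821918, 0.00833333, 0.08 ms; sum = 0.20787 ms.
Propagation delays (d/s per hop): 0.00865, 0.00482456, 0.00151042, 0.00395652 ms; sum = 0.0189415 ms.
Processing at 3 router(s): 3 × 2.7 ms = 8.1 ms.
End-to-end = 8.327 ms.

8.327 ms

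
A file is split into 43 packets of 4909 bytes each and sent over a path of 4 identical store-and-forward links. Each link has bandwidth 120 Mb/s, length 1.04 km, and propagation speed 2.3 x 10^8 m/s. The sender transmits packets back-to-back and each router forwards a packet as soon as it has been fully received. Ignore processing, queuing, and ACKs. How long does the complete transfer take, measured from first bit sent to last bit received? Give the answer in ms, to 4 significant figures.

15.07 ms

Per-hop transmission t_tx = L/R = 39272/120000000 = 0.327267 ms.
Per-hop propagation t_prop = 1040/2.3e+08 = 0.00452174 ms.
Pipeline fill: first packet needs 4·t_tx to clear all hops; remaining 42 packets each add one t_tx.
Total = (4+43-1)·t_tx + 4·t_prop = 46·0.327267 + 4·0.00452174 = 15.07 ms.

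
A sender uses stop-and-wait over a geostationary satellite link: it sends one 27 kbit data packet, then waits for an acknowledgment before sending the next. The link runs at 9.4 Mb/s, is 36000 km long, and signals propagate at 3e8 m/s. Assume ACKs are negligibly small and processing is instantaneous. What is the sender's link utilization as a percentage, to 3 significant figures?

t_tx = L/R = 27000/9400000 = 0.00287234 s.
t_prop = 36000000/300000000 = 0.12 s; RTT = 0.24 s.
Cycle = t_tx + RTT = 0.242872 s.
Utilization = t_tx / cycle = 0.00287234/0.242872 = 1.18 %.

1.18 %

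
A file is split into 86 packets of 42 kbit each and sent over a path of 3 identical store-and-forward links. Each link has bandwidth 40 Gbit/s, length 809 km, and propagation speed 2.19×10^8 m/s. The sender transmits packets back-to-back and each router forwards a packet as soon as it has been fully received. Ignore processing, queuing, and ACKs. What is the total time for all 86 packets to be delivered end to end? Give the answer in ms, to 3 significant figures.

Per-hop transmission t_tx = L/R = 42000/40000000000 = 0.00105 ms.
Per-hop propagation t_prop = 809000/219000000 = 3.69406 ms.
Pipeline fill: first packet needs 3·t_tx to clear all hops; remaining 85 packets each add one t_tx.
Total = (3+86-1)·t_tx + 3·t_prop = 88·0.00105 + 3·3.69406 = 11.2 ms.

11.2 ms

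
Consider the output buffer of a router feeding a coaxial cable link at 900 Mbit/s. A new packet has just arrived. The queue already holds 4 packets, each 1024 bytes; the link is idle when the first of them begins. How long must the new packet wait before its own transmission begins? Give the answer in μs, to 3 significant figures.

Each queued packet: L/R = 8192/900000000 = 9.10222 μs.
4 queued → 36.4089 μs.
Queuing delay = 36.4 μs.

36.4 μs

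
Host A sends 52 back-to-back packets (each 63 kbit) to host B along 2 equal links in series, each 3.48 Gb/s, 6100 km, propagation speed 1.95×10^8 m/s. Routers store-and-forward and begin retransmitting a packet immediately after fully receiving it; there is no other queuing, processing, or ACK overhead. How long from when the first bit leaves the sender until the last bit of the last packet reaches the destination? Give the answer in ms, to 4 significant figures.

63.52 ms

Per-hop transmission t_tx = L/R = 63000/3480000000 = 0.0181034 ms.
Per-hop propagation t_prop = 6100000/195000000 = 31.2821 ms.
Pipeline fill: first packet needs 2·t_tx to clear all hops; remaining 51 packets each add one t_tx.
Total = (2+52-1)·t_tx + 2·t_prop = 53·0.0181034 + 2·31.2821 = 63.52 ms.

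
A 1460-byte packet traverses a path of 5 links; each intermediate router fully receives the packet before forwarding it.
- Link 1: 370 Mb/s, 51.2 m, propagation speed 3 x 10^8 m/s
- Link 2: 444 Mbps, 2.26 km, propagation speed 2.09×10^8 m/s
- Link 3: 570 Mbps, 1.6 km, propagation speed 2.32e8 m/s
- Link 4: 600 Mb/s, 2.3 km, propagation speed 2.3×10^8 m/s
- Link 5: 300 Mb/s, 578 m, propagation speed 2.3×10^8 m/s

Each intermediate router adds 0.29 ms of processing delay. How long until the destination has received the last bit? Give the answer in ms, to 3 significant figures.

1.33 ms

L = 1460 × 8 = 11680 bits.
Transmission delays (L/R per hop): 0.0315676, 0.0263063, 0.0204912, 0.0194667, 0.0389333 ms; sum = 0.136765 ms.
Propagation delays (d/s per hop): 0.000170667, 0.0108134, 0.00689655, 0.01, 0.00251304 ms; sum = 0.0303937 ms.
Processing at 4 router(s): 4 × 0.29 ms = 1.16 ms.
End-to-end = 1.33 ms.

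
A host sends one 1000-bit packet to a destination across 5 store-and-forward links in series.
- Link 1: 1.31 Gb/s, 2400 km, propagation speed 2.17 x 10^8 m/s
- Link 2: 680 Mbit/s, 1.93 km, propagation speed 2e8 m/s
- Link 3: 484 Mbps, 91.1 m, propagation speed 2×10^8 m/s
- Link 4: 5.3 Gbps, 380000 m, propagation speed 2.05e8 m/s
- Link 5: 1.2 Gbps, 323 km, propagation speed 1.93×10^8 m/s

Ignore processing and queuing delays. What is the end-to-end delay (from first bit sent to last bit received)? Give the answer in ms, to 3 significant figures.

Transmission delays (L/R per hop): 0.000763359, 0.00147059, 0.00206612, 0.000188679, 0.000833333 ms; sum = 0.00532208 ms.
Propagation delays (d/s per hop): 11.0599, 0.00965, 0.0004555, 1.85366, 1.67358 ms; sum = 14.5972 ms.
End-to-end = 14.6 ms.

14.6 ms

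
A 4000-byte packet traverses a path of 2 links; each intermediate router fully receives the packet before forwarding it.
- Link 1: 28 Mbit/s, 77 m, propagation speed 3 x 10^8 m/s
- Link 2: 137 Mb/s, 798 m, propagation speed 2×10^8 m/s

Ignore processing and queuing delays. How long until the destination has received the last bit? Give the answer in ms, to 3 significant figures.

1.38 ms

L = 4000 × 8 = 32000 bits.
Transmission delays (L/R per hop): 1.14286, 0.233577 ms; sum = 1.37643 ms.
Propagation delays (d/s per hop): 0.000256667, 0.00399 ms; sum = 0.00424667 ms.
End-to-end = 1.38 ms.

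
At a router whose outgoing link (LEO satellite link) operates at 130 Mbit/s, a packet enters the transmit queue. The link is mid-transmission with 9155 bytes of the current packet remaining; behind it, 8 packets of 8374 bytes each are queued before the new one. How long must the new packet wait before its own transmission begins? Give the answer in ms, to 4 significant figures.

4.686 ms

Each queued packet: L/R = 66992/130000000 = 0.515323 ms.
8 queued → 4.12258 ms.
Plus remaining 73240 bits of current packet: 0.563385 ms.
Queuing delay = 4.686 ms.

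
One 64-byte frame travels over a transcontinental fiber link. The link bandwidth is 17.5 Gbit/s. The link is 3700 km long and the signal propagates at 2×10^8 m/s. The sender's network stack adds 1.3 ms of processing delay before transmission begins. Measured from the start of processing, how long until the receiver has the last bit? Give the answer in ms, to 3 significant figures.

19.8 ms

L = 64 × 8 = 512 bits.
Transmission delay = L/R = 512 / 17500000000 = 2.92571e-05 ms.
Propagation delay = d/s = 3700000 m / 200000000 m/s = 18.5 ms.
Plus processing delay 1.3 ms = 1.3 ms.
Total = 19.8 ms.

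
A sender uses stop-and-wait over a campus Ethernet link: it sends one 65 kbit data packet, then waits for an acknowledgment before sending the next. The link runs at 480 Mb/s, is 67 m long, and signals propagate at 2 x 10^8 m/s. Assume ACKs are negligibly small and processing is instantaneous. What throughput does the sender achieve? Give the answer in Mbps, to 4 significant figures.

477.6 Mbps

t_tx = L/R = 65000/480000000 = 0.000135417 s.
t_prop = 67/200000000 = 3.35e-07 s; RTT = 6.7e-07 s.
Cycle = t_tx + RTT = 0.000136087 s.
Throughput = L / cycle = 65000 / 0.000136087 = 477.6 Mbps.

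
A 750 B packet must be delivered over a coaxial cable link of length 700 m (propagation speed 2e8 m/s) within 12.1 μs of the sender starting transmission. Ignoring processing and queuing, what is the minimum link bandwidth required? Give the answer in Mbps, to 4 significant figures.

697.7 Mbps

L = 6000 bits.
Propagation delay = 700 / 200000000 = 3.5 μs.
Transmission budget = 12.1 − 3.5 = 8.6 μs.
R ≥ L / t_tx = 6000 bits / 8.6e-06 s = 697.7 Mbps.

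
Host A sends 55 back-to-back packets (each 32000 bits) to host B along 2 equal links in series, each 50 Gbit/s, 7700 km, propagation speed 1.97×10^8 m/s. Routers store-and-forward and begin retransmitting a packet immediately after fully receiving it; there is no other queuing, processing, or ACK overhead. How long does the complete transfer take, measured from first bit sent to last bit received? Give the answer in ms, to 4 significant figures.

78.21 ms

Per-hop transmission t_tx = L/R = 32000/50000000000 = 0.00064 ms.
Per-hop propagation t_prop = 7700000/197000000 = 39.0863 ms.
Pipeline fill: first packet needs 2·t_tx to clear all hops; remaining 54 packets each add one t_tx.
Total = (2+55-1)·t_tx + 2·t_prop = 56·0.00064 + 2·39.0863 = 78.21 ms.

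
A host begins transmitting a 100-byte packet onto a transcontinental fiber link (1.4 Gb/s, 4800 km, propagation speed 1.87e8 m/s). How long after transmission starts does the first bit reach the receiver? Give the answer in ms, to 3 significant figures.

First bit experiences only propagation delay: d/s = 4800000/187000000 = 25.7 ms.

25.7 ms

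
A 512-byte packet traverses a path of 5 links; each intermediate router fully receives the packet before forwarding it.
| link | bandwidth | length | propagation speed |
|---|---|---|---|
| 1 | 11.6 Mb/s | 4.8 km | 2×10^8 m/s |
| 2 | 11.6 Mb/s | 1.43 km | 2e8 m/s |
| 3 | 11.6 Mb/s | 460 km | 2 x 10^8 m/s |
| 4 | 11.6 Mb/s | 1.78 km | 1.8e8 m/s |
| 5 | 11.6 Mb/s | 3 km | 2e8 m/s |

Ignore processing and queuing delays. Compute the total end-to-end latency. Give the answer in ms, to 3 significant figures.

4.12 ms

L = 512 × 8 = 4096 bits.
Transmission delay per hop = L/R = 4096/11600000 = 0.353103 ms; 5 hops → 1.76552 ms.
Propagation delays (d/s per hop): 0.024, 0.00715, 2.3, 0.00988889, 0.015 ms; sum = 2.35604 ms.
End-to-end = 4.12 ms.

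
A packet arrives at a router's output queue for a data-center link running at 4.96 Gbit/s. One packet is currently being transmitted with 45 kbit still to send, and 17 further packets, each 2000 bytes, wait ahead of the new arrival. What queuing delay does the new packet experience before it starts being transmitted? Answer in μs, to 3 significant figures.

63.9 μs

Each queued packet: L/R = 16000/4960000000 = 3.22581 μs.
17 queued → 54.8387 μs.
Plus remaining 45000 bits of current packet: 9.07258 μs.
Queuing delay = 63.9 μs.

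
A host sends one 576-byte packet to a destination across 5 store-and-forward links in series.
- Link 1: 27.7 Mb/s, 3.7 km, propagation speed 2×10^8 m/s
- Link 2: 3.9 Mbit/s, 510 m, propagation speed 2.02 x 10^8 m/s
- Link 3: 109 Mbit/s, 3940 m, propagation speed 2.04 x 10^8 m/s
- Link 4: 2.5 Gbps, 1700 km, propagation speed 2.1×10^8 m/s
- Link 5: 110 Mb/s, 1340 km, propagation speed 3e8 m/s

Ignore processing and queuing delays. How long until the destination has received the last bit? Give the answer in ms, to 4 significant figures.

L = 576 × 8 = 4608 bits.
Transmission delays (L/R per hop): 0.166354, 1.18154, 0.0422752, 0.0018432, 0.0418909 ms; sum = 1.4339 ms.
Propagation delays (d/s per hop): 0.0185, 0.00252475, 0.0193137, 8.09524, 4.46667 ms; sum = 12.6022 ms.
End-to-end = 14.04 ms.

14.04 ms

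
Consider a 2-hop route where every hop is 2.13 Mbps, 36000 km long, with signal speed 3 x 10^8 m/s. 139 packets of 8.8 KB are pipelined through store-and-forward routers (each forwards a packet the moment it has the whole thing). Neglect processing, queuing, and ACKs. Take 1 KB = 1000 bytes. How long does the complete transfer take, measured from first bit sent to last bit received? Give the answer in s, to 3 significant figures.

Per-hop transmission t_tx = L/R = 70400/2130000 = 0.0330516 s.
Per-hop propagation t_prop = 36000000/300000000 = 0.12 s.
Pipeline fill: first packet needs 2·t_tx to clear all hops; remaining 138 packets each add one t_tx.
Total = (2+139-1)·t_tx + 2·t_prop = 140·0.0330516 + 2·0.12 = 4.87 s.

4.87 s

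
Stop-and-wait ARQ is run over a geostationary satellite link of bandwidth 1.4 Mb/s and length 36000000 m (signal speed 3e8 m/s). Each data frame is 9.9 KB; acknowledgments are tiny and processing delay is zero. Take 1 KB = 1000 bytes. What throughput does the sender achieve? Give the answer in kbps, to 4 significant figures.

267.1 kbps

t_tx = L/R = 79200/1400000 = 0.0565714 s.
t_prop = 36000000/300000000 = 0.12 s; RTT = 0.24 s.
Cycle = t_tx + RTT = 0.296571 s.
Throughput = L / cycle = 79200 / 0.296571 = 267.1 kbps.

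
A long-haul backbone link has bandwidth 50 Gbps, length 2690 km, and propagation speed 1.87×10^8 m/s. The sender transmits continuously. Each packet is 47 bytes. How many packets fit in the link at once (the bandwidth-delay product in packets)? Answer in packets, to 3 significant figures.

1910000 packets

Propagation delay = 2690000 / 187000000 = 0.014385 s.
BDP = R × t_prop = 50000000000 × 0.014385 = 719251000 bits.
In packets of 376 bits: 1910000 packets.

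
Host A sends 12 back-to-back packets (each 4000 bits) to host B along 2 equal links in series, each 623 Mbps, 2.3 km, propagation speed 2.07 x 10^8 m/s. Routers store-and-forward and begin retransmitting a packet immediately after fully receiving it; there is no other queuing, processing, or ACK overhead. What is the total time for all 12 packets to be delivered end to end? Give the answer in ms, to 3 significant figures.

Per-hop transmission t_tx = L/R = 4000/623000000 = 0.00642055 ms.
Per-hop propagation t_prop = 2300/2.07e+08 = 0.0111111 ms.
Pipeline fill: first packet needs 2·t_tx to clear all hops; remaining 11 packets each add one t_tx.
Total = (2+12-1)·t_tx + 2·t_prop = 13·0.00642055 + 2·0.0111111 = 0.106 ms.

0.106 ms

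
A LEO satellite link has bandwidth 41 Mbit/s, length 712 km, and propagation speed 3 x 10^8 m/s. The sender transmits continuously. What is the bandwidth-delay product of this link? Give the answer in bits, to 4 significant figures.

Propagation delay = 712000 / 300000000 = 0.00237333 s.
BDP = R × t_prop = 41000000 × 0.00237333 = 97306.7 bits.

97310 bits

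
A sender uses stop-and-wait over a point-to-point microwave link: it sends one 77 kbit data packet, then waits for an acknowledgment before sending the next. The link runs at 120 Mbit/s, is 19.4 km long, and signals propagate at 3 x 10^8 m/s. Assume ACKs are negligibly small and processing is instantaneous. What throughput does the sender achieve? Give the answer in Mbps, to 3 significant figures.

99.9 Mbps

t_tx = L/R = 77000/120000000 = 0.000641667 s.
t_prop = 19400/300000000 = 6.46667e-05 s; RTT = 0.000129333 s.
Cycle = t_tx + RTT = 0.000771 s.
Throughput = L / cycle = 77000 / 0.000771 = 99.9 Mbps.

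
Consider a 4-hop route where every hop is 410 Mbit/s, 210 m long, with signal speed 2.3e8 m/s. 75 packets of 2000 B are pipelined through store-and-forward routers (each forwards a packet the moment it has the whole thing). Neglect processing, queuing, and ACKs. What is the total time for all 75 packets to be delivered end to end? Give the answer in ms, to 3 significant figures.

Per-hop transmission t_tx = L/R = 16000/410000000 = 0.0390244 ms.
Per-hop propagation t_prop = 210/2.3e+08 = 0.000913043 ms.
Pipeline fill: first packet needs 4·t_tx to clear all hops; remaining 74 packets each add one t_tx.
Total = (4+75-1)·t_tx + 4·t_prop = 78·0.0390244 + 4·0.000913043 = 3.05 ms.

3.05 ms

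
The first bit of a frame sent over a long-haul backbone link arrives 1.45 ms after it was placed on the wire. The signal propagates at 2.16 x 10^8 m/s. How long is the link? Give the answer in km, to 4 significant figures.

d = s × t_prop = 216000000 × 0.00145 = 313.2 km.

313.2 km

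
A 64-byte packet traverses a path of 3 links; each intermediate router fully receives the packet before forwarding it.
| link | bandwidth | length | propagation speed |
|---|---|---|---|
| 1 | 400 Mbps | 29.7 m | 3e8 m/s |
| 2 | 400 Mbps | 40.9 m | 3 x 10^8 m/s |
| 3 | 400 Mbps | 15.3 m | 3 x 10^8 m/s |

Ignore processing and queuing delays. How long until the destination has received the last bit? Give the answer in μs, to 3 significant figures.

L = 64 × 8 = 512 bits.
Transmission delay per hop = L/R = 512/400000000 = 1.28 μs; 3 hops → 3.84 μs.
Propagation delays (d/s per hop): 0.099, 0.136333, 0.051 μs; sum = 0.286333 μs.
End-to-end = 4.13 μs.

4.13 μs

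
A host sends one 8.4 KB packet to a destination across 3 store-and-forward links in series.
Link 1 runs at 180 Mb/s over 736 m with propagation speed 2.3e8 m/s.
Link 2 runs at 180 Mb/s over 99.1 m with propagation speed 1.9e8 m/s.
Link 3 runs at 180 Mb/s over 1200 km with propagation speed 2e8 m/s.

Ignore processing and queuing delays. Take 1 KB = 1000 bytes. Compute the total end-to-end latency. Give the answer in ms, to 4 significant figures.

L = 67200 bits.
Transmission delay per hop = L/R = 67200/180000000 = 0.373333 ms; 3 hops → 1.12 ms.
Propagation delays (d/s per hop): 0.0032, 0.000521579, 6 ms; sum = 6.00372 ms.
End-to-end = 7.124 ms.

7.124 ms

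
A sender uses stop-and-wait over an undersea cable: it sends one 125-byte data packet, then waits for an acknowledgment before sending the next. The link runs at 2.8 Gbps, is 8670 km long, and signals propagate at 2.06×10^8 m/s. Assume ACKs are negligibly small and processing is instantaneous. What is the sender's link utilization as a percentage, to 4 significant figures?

0.0004243 %

t_tx = L/R = 1000/2800000000 = 3.57143e-07 s.
t_prop = 8670000/206000000 = 0.0420874 s; RTT = 0.0841748 s.
Cycle = t_tx + RTT = 0.0841751 s.
Utilization = t_tx / cycle = 3.57143e-07/0.0841751 = 0.0004243 %.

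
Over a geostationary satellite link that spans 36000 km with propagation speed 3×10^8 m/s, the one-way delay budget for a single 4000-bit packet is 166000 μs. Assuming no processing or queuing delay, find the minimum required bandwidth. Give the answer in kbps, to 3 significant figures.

87.0 kbps

Propagation delay = 36000000 / 300000000 = 120000 μs.
Transmission budget = 166000 − 120000 = 46000 μs.
R ≥ L / t_tx = 4000 bits / 0.046 s = 87.0 kbps.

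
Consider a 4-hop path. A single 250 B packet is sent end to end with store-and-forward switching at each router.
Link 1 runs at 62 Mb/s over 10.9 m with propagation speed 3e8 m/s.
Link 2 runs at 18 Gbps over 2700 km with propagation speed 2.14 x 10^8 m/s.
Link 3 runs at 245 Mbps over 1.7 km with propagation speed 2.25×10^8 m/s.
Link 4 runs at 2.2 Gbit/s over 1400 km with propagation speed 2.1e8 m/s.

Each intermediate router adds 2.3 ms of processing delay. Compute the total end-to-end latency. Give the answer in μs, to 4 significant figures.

26230 μs

L = 250 × 8 = 2000 bits.
Transmission delays (L/R per hop): 32.2581, 0.111111, 8.16327, 0.909091 μs; sum = 41.4415 μs.
Propagation delays (d/s per hop): 0.0363333, 12616.8, 7.55556, 6666.67 μs; sum = 19291.1 μs.
Processing at 3 router(s): 3 × 2.3 ms = 6900 μs.
End-to-end = 26230 μs.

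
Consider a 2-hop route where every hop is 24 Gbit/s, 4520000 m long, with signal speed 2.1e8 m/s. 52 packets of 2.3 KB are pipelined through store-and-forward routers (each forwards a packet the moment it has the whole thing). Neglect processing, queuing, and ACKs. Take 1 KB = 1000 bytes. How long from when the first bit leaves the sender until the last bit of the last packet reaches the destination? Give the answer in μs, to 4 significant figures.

43090 μs

Per-hop transmission t_tx = L/R = 18400/24000000000 = 0.766667 μs.
Per-hop propagation t_prop = 4520000/210000000 = 21523.8 μs.
Pipeline fill: first packet needs 2·t_tx to clear all hops; remaining 51 packets each add one t_tx.
Total = (2+52-1)·t_tx + 2·t_prop = 53·0.766667 + 2·21523.8 = 43090 μs.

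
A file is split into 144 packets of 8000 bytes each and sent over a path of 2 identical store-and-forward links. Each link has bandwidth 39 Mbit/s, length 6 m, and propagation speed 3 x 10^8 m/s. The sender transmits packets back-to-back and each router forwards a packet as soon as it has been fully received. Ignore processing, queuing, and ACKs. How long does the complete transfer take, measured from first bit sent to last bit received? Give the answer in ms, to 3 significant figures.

Per-hop transmission t_tx = L/R = 64000/39000000 = 1.64103 ms.
Per-hop propagation t_prop = 6/300000000 = 2e-05 ms.
Pipeline fill: first packet needs 2·t_tx to clear all hops; remaining 143 packets each add one t_tx.
Total = (2+144-1)·t_tx + 2·t_prop = 145·1.64103 + 2·2e-05 = 238 ms.

238 ms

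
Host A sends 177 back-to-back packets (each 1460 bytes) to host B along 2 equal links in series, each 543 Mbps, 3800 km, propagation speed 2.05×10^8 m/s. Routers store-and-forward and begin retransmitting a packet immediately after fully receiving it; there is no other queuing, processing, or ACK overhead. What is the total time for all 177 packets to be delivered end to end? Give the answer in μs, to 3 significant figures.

Per-hop transmission t_tx = L/R = 11680/543000000 = 21.5101 μs.
Per-hop propagation t_prop = 3800000/2.05e+08 = 18536.6 μs.
Pipeline fill: first packet needs 2·t_tx to clear all hops; remaining 176 packets each add one t_tx.
Total = (2+177-1)·t_tx + 2·t_prop = 178·21.5101 + 2·18536.6 = 40900 μs.

40900 μs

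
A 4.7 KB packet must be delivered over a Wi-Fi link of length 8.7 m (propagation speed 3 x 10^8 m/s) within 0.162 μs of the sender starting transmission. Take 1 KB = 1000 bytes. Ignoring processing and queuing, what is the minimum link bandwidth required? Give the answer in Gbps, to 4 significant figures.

L = 37600 bits.
Propagation delay = 8.7 / 300000000 = 0.029 μs.
Transmission budget = 0.162 − 0.029 = 0.133 μs.
R ≥ L / t_tx = 37600 bits / 1.33e-07 s = 282.7 Gbps.

282.7 Gbps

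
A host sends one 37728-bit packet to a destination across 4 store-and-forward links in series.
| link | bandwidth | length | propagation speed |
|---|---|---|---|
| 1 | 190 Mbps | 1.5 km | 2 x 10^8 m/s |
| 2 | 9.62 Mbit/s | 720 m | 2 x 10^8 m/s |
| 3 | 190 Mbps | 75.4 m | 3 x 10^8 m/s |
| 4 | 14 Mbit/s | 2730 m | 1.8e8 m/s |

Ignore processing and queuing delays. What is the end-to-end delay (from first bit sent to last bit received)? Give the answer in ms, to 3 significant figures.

7.04 ms

Transmission delays (L/R per hop): 0.198568, 3.92183, 0.198568, 2.69486 ms; sum = 7.01382 ms.
Propagation delays (d/s per hop): 0.0075, 0.0036, 0.000251333, 0.0151667 ms; sum = 0.026518 ms.
End-to-end = 7.04 ms.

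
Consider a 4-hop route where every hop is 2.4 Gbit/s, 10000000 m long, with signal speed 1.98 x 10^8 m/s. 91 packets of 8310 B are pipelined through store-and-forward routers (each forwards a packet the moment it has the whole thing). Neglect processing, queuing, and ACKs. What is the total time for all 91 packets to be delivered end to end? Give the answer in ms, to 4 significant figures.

204.6 ms

Per-hop transmission t_tx = L/R = 66480/2400000000 = 0.0277 ms.
Per-hop propagation t_prop = 10000000/198000000 = 50.5051 ms.
Pipeline fill: first packet needs 4·t_tx to clear all hops; remaining 90 packets each add one t_tx.
Total = (4+91-1)·t_tx + 4·t_prop = 94·0.0277 + 4·50.5051 = 204.6 ms.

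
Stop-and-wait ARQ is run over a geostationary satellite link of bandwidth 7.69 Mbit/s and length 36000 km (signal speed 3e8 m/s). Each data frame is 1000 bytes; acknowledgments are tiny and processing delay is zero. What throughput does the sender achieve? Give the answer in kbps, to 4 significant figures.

t_tx = L/R = 8000/7690000 = 0.00104031 s.
t_prop = 36000000/300000000 = 0.12 s; RTT = 0.24 s.
Cycle = t_tx + RTT = 0.24104 s.
Throughput = L / cycle = 8000 / 0.24104 = 33.19 kbps.

33.19 kbps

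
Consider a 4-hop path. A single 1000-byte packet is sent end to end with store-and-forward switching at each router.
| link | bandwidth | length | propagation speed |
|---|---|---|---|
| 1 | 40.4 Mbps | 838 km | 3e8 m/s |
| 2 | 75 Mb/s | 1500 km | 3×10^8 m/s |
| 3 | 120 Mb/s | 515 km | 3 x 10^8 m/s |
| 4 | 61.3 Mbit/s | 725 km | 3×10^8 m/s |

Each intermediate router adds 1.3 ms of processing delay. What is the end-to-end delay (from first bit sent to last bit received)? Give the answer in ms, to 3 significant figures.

L = 1000 × 8 = 8000 bits.
Transmission delays (L/R per hop): 0.19802, 0.106667, 0.0666667, 0.130506 ms; sum = 0.501859 ms.
Propagation delays (d/s per hop): 2.79333, 5, 1.71667, 2.41667 ms; sum = 11.9267 ms.
Processing at 3 router(s): 3 × 1.3 ms = 3.9 ms.
End-to-end = 16.3 ms.

16.3 ms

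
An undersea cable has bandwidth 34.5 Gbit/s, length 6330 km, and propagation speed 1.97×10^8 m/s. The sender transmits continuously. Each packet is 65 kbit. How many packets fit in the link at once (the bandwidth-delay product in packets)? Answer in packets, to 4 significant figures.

17050 packets

Propagation delay = 6330000 / 197000000 = 0.032132 s.
BDP = R × t_prop = 34500000000 × 0.032132 = 1108550000 bits.
In packets of 65000 bits: 17050 packets.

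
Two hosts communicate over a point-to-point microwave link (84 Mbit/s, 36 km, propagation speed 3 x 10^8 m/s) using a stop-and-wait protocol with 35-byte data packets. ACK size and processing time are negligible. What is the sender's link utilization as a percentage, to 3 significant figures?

t_tx = L/R = 280/84000000 = 3.33333e-06 s.
t_prop = 36000/300000000 = 0.00012 s; RTT = 0.00024 s.
Cycle = t_tx + RTT = 0.000243333 s.
Utilization = t_tx / cycle = 3.33333e-06/0.000243333 = 1.37 %.

1.37 %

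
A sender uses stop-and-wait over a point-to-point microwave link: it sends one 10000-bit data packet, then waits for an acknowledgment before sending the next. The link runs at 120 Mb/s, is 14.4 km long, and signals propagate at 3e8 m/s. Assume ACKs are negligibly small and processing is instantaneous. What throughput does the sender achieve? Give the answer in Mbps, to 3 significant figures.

t_tx = L/R = 10000/120000000 = 8.33333e-05 s.
t_prop = 14400/300000000 = 4.8e-05 s; RTT = 9.6e-05 s.
Cycle = t_tx + RTT = 0.000179333 s.
Throughput = L / cycle = 10000 / 0.000179333 = 55.8 Mbps.

55.8 Mbps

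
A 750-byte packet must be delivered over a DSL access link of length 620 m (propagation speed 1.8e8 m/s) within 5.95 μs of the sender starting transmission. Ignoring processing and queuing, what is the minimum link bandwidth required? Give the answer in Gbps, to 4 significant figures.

2.395 Gbps

L = 6000 bits.
Propagation delay = 620 / 180000000 = 3.44444 μs.
Transmission budget = 5.95 − 3.44444 = 2.50556 μs.
R ≥ L / t_tx = 6000 bits / 2.50556e-06 s = 2.395 Gbps.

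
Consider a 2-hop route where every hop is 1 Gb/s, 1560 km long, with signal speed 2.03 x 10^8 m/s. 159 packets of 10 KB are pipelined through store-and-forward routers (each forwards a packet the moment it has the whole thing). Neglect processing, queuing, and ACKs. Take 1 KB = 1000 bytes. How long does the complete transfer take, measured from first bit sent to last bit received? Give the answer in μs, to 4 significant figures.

28170 μs

Per-hop transmission t_tx = L/R = 80000/1000000000 = 80 μs.
Per-hop propagation t_prop = 1560000/2.03e+08 = 7684.73 μs.
Pipeline fill: first packet needs 2·t_tx to clear all hops; remaining 158 packets each add one t_tx.
Total = (2+159-1)·t_tx + 2·t_prop = 160·80 + 2·7684.73 = 28170 μs.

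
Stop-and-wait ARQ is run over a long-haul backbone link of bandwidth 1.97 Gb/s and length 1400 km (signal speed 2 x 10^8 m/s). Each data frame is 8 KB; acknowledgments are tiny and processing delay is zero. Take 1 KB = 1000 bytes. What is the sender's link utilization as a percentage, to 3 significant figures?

0.232 %

t_tx = L/R = 64000/1970000000 = 3.24873e-05 s.
t_prop = 1400000/200000000 = 0.007 s; RTT = 0.014 s.
Cycle = t_tx + RTT = 0.0140325 s.
Utilization = t_tx / cycle = 3.24873e-05/0.0140325 = 0.232 %.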